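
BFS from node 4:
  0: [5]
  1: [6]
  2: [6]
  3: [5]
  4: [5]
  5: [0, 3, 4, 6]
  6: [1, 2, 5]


Visit 4, enqueue [5]
Visit 5, enqueue [0, 3, 6]
Visit 0, enqueue []
Visit 3, enqueue []
Visit 6, enqueue [1, 2]
Visit 1, enqueue []
Visit 2, enqueue []

BFS order: [4, 5, 0, 3, 6, 1, 2]


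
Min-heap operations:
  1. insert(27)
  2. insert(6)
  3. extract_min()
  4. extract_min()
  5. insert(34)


insert(27) -> [27]
insert(6) -> [6, 27]
extract_min()->6, [27]
extract_min()->27, []
insert(34) -> [34]

Final heap: [34]


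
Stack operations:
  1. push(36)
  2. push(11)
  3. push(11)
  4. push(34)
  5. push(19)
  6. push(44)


push(36) -> [36]
push(11) -> [36, 11]
push(11) -> [36, 11, 11]
push(34) -> [36, 11, 11, 34]
push(19) -> [36, 11, 11, 34, 19]
push(44) -> [36, 11, 11, 34, 19, 44]

Final stack: [36, 11, 11, 34, 19, 44]


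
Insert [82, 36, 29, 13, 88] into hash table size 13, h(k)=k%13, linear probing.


Insert 82: h=4 -> slot 4
Insert 36: h=10 -> slot 10
Insert 29: h=3 -> slot 3
Insert 13: h=0 -> slot 0
Insert 88: h=10, 1 probes -> slot 11

Table: [13, None, None, 29, 82, None, None, None, None, None, 36, 88, None]


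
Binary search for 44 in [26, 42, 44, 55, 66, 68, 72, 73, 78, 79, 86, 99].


Step 1: lo=0, hi=11, mid=5, val=68
Step 2: lo=0, hi=4, mid=2, val=44

Found at index 2


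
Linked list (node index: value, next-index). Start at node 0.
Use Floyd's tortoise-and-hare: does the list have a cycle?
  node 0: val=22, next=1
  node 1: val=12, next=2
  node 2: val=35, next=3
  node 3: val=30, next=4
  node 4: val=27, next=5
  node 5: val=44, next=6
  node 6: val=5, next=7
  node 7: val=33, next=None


Floyd's tortoise (slow, +1) and hare (fast, +2):
  init: slow=0, fast=0
  step 1: slow=1, fast=2
  step 2: slow=2, fast=4
  step 3: slow=3, fast=6
  step 4: fast 6->7->None, no cycle

Cycle: no


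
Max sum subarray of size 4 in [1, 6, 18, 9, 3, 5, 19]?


[0:4]: 34
[1:5]: 36
[2:6]: 35
[3:7]: 36

Max: 36 at [1:5]


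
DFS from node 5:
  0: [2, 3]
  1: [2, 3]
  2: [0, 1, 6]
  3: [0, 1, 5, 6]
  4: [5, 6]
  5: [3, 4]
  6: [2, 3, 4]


Visit 5, push [4, 3]
Visit 3, push [6, 1, 0]
Visit 0, push [2]
Visit 2, push [6, 1]
Visit 1, push []
Visit 6, push [4]
Visit 4, push []

DFS order: [5, 3, 0, 2, 1, 6, 4]


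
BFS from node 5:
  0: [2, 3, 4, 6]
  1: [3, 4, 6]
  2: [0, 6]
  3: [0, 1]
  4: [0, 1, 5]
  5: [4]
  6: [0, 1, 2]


Visit 5, enqueue [4]
Visit 4, enqueue [0, 1]
Visit 0, enqueue [2, 3, 6]
Visit 1, enqueue []
Visit 2, enqueue []
Visit 3, enqueue []
Visit 6, enqueue []

BFS order: [5, 4, 0, 1, 2, 3, 6]


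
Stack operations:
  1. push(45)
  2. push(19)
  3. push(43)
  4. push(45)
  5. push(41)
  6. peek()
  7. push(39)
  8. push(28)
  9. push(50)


push(45) -> [45]
push(19) -> [45, 19]
push(43) -> [45, 19, 43]
push(45) -> [45, 19, 43, 45]
push(41) -> [45, 19, 43, 45, 41]
peek()->41
push(39) -> [45, 19, 43, 45, 41, 39]
push(28) -> [45, 19, 43, 45, 41, 39, 28]
push(50) -> [45, 19, 43, 45, 41, 39, 28, 50]

Final stack: [45, 19, 43, 45, 41, 39, 28, 50]


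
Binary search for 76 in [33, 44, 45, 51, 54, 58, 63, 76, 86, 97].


Step 1: lo=0, hi=9, mid=4, val=54
Step 2: lo=5, hi=9, mid=7, val=76

Found at index 7


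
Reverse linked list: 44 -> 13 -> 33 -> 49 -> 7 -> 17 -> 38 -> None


Step 1: curr=44, set curr.next=prev(None) | reversed so far: 44
Step 2: curr=13, set curr.next=prev(44) | reversed so far: 13 -> 44
Step 3: curr=33, set curr.next=prev(13) | reversed so far: 33 -> 13 -> 44
Step 4: curr=49, set curr.next=prev(33) | reversed so far: 49 -> 33 -> 13 -> 44
Step 5: curr=7, set curr.next=prev(49) | reversed so far: 7 -> 49 -> 33 -> 13 -> 44
Step 6: curr=17, set curr.next=prev(7) | reversed so far: 17 -> 7 -> 49 -> 33 -> 13 -> 44
Step 7: curr=38, set curr.next=prev(17) | reversed so far: 38 -> 17 -> 7 -> 49 -> 33 -> 13 -> 44

38 -> 17 -> 7 -> 49 -> 33 -> 13 -> 44 -> None


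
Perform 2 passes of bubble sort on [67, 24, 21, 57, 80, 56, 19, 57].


Initial: [67, 24, 21, 57, 80, 56, 19, 57]
Pass 1: [24, 21, 57, 67, 56, 19, 57, 80] (6 swaps)
Pass 2: [21, 24, 57, 56, 19, 57, 67, 80] (4 swaps)

After 2 passes: [21, 24, 57, 56, 19, 57, 67, 80]


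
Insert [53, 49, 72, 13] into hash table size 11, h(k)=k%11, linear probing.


Insert 53: h=9 -> slot 9
Insert 49: h=5 -> slot 5
Insert 72: h=6 -> slot 6
Insert 13: h=2 -> slot 2

Table: [None, None, 13, None, None, 49, 72, None, None, 53, None]


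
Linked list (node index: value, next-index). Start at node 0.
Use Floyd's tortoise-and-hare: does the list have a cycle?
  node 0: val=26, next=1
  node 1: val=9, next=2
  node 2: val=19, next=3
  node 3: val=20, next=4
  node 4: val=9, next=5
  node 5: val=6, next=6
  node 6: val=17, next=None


Floyd's tortoise (slow, +1) and hare (fast, +2):
  init: slow=0, fast=0
  step 1: slow=1, fast=2
  step 2: slow=2, fast=4
  step 3: slow=3, fast=6
  step 4: fast -> None, no cycle

Cycle: no


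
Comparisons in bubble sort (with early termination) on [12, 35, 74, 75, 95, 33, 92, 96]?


Algorithm: bubble sort (with early termination)
Input: [12, 35, 74, 75, 95, 33, 92, 96]
Sorted: [12, 33, 35, 74, 75, 92, 95, 96]

25


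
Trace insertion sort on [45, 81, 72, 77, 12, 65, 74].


Initial: [45, 81, 72, 77, 12, 65, 74]
Insert 81: [45, 81, 72, 77, 12, 65, 74]
Insert 72: [45, 72, 81, 77, 12, 65, 74]
Insert 77: [45, 72, 77, 81, 12, 65, 74]
Insert 12: [12, 45, 72, 77, 81, 65, 74]
Insert 65: [12, 45, 65, 72, 77, 81, 74]
Insert 74: [12, 45, 65, 72, 74, 77, 81]

Sorted: [12, 45, 65, 72, 74, 77, 81]


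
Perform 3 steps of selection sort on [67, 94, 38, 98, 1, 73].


Initial: [67, 94, 38, 98, 1, 73]
Step 1: min=1 at 4
  Swap: [1, 94, 38, 98, 67, 73]
Step 2: min=38 at 2
  Swap: [1, 38, 94, 98, 67, 73]
Step 3: min=67 at 4
  Swap: [1, 38, 67, 98, 94, 73]

After 3 steps: [1, 38, 67, 98, 94, 73]


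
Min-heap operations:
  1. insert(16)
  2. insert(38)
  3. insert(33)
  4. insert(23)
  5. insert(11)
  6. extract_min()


insert(16) -> [16]
insert(38) -> [16, 38]
insert(33) -> [16, 38, 33]
insert(23) -> [16, 23, 33, 38]
insert(11) -> [11, 16, 33, 38, 23]
extract_min()->11, [16, 23, 33, 38]

Final heap: [16, 23, 33, 38]


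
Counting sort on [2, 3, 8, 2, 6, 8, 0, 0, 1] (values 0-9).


Input: [2, 3, 8, 2, 6, 8, 0, 0, 1]
Counts: [2, 1, 2, 1, 0, 0, 1, 0, 2, 0]

Sorted: [0, 0, 1, 2, 2, 3, 6, 8, 8]


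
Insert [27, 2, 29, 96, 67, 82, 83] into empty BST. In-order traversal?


Insert 27: root
Insert 2: L from 27
Insert 29: R from 27
Insert 96: R from 27 -> R from 29
Insert 67: R from 27 -> R from 29 -> L from 96
Insert 82: R from 27 -> R from 29 -> L from 96 -> R from 67
Insert 83: R from 27 -> R from 29 -> L from 96 -> R from 67 -> R from 82

In-order: [2, 27, 29, 67, 82, 83, 96]


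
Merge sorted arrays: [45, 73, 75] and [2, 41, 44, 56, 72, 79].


Take 2 from B
Take 41 from B
Take 44 from B
Take 45 from A
Take 56 from B
Take 72 from B
Take 73 from A
Take 75 from A

Merged: [2, 41, 44, 45, 56, 72, 73, 75, 79]


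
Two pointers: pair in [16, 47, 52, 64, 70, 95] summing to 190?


lo=0(16)+hi=5(95)=111
lo=1(47)+hi=5(95)=142
lo=2(52)+hi=5(95)=147
lo=3(64)+hi=5(95)=159
lo=4(70)+hi=5(95)=165

No pair found


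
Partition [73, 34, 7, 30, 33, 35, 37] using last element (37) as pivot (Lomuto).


Pivot: 37
  34 <= 37: swap -> [34, 73, 7, 30, 33, 35, 37]
  7 <= 37: swap -> [34, 7, 73, 30, 33, 35, 37]
  30 <= 37: swap -> [34, 7, 30, 73, 33, 35, 37]
  33 <= 37: swap -> [34, 7, 30, 33, 73, 35, 37]
  35 <= 37: swap -> [34, 7, 30, 33, 35, 73, 37]
Place pivot at 5: [34, 7, 30, 33, 35, 37, 73]

Partitioned: [34, 7, 30, 33, 35, 37, 73]


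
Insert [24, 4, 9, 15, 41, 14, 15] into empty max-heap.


Insert 24: [24]
Insert 4: [24, 4]
Insert 9: [24, 4, 9]
Insert 15: [24, 15, 9, 4]
Insert 41: [41, 24, 9, 4, 15]
Insert 14: [41, 24, 14, 4, 15, 9]
Insert 15: [41, 24, 15, 4, 15, 9, 14]

Final heap: [41, 24, 15, 4, 15, 9, 14]


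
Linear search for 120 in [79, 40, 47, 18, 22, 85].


i=0: 79!=120
i=1: 40!=120
i=2: 47!=120
i=3: 18!=120
i=4: 22!=120
i=5: 85!=120

Not found, 6 comps


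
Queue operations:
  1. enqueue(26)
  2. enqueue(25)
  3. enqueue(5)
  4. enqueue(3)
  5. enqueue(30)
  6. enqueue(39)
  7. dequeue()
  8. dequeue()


enqueue(26) -> [26]
enqueue(25) -> [26, 25]
enqueue(5) -> [26, 25, 5]
enqueue(3) -> [26, 25, 5, 3]
enqueue(30) -> [26, 25, 5, 3, 30]
enqueue(39) -> [26, 25, 5, 3, 30, 39]
dequeue()->26, [25, 5, 3, 30, 39]
dequeue()->25, [5, 3, 30, 39]

Final queue: [5, 3, 30, 39]


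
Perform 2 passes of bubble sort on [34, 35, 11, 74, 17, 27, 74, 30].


Initial: [34, 35, 11, 74, 17, 27, 74, 30]
Pass 1: [34, 11, 35, 17, 27, 74, 30, 74] (4 swaps)
Pass 2: [11, 34, 17, 27, 35, 30, 74, 74] (4 swaps)

After 2 passes: [11, 34, 17, 27, 35, 30, 74, 74]


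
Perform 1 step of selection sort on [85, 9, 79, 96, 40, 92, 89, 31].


Initial: [85, 9, 79, 96, 40, 92, 89, 31]
Step 1: min=9 at 1
  Swap: [9, 85, 79, 96, 40, 92, 89, 31]

After 1 step: [9, 85, 79, 96, 40, 92, 89, 31]


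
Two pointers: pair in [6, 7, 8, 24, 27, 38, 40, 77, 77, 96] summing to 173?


lo=0(6)+hi=9(96)=102
lo=1(7)+hi=9(96)=103
lo=2(8)+hi=9(96)=104
lo=3(24)+hi=9(96)=120
lo=4(27)+hi=9(96)=123
lo=5(38)+hi=9(96)=134
lo=6(40)+hi=9(96)=136
lo=7(77)+hi=9(96)=173

Yes: 77+96=173


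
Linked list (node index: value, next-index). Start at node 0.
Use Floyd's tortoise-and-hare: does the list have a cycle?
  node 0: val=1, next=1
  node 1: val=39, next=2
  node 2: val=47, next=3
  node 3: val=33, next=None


Floyd's tortoise (slow, +1) and hare (fast, +2):
  init: slow=0, fast=0
  step 1: slow=1, fast=2
  step 2: fast 2->3->None, no cycle

Cycle: no


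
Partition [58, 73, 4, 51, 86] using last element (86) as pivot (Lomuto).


Pivot: 86
  58 <= 86: advance i (no swap)
  73 <= 86: advance i (no swap)
  4 <= 86: advance i (no swap)
  51 <= 86: advance i (no swap)
Place pivot at 4: [58, 73, 4, 51, 86]

Partitioned: [58, 73, 4, 51, 86]


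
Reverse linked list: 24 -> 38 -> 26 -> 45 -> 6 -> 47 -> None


Step 1: curr=24, set curr.next=prev(None) | reversed so far: 24
Step 2: curr=38, set curr.next=prev(24) | reversed so far: 38 -> 24
Step 3: curr=26, set curr.next=prev(38) | reversed so far: 26 -> 38 -> 24
Step 4: curr=45, set curr.next=prev(26) | reversed so far: 45 -> 26 -> 38 -> 24
Step 5: curr=6, set curr.next=prev(45) | reversed so far: 6 -> 45 -> 26 -> 38 -> 24
Step 6: curr=47, set curr.next=prev(6) | reversed so far: 47 -> 6 -> 45 -> 26 -> 38 -> 24

47 -> 6 -> 45 -> 26 -> 38 -> 24 -> None


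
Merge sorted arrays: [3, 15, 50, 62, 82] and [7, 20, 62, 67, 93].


Take 3 from A
Take 7 from B
Take 15 from A
Take 20 from B
Take 50 from A
Take 62 from A
Take 62 from B
Take 67 from B
Take 82 from A

Merged: [3, 7, 15, 20, 50, 62, 62, 67, 82, 93]


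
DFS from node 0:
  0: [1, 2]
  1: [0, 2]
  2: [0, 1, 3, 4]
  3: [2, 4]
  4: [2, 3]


Visit 0, push [2, 1]
Visit 1, push [2]
Visit 2, push [4, 3]
Visit 3, push [4]
Visit 4, push []

DFS order: [0, 1, 2, 3, 4]


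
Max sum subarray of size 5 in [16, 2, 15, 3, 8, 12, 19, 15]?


[0:5]: 44
[1:6]: 40
[2:7]: 57
[3:8]: 57

Max: 57 at [2:7]


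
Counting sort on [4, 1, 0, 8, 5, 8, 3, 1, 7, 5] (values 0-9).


Input: [4, 1, 0, 8, 5, 8, 3, 1, 7, 5]
Counts: [1, 2, 0, 1, 1, 2, 0, 1, 2, 0]

Sorted: [0, 1, 1, 3, 4, 5, 5, 7, 8, 8]


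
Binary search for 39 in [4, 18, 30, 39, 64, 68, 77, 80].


Step 1: lo=0, hi=7, mid=3, val=39

Found at index 3


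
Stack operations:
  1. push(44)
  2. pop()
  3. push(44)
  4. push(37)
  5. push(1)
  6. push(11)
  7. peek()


push(44) -> [44]
pop()->44, []
push(44) -> [44]
push(37) -> [44, 37]
push(1) -> [44, 37, 1]
push(11) -> [44, 37, 1, 11]
peek()->11

Final stack: [44, 37, 1, 11]


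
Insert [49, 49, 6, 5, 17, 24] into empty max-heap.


Insert 49: [49]
Insert 49: [49, 49]
Insert 6: [49, 49, 6]
Insert 5: [49, 49, 6, 5]
Insert 17: [49, 49, 6, 5, 17]
Insert 24: [49, 49, 24, 5, 17, 6]

Final heap: [49, 49, 24, 5, 17, 6]


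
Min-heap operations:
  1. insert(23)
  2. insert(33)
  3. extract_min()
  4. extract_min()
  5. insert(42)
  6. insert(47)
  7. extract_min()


insert(23) -> [23]
insert(33) -> [23, 33]
extract_min()->23, [33]
extract_min()->33, []
insert(42) -> [42]
insert(47) -> [42, 47]
extract_min()->42, [47]

Final heap: [47]


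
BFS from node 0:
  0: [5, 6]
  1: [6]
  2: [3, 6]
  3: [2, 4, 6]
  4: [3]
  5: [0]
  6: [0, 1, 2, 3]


Visit 0, enqueue [5, 6]
Visit 5, enqueue []
Visit 6, enqueue [1, 2, 3]
Visit 1, enqueue []
Visit 2, enqueue []
Visit 3, enqueue [4]
Visit 4, enqueue []

BFS order: [0, 5, 6, 1, 2, 3, 4]


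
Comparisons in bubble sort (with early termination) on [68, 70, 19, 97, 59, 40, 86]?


Algorithm: bubble sort (with early termination)
Input: [68, 70, 19, 97, 59, 40, 86]
Sorted: [19, 40, 59, 68, 70, 86, 97]

20


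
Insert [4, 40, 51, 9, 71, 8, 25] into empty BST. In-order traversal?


Insert 4: root
Insert 40: R from 4
Insert 51: R from 4 -> R from 40
Insert 9: R from 4 -> L from 40
Insert 71: R from 4 -> R from 40 -> R from 51
Insert 8: R from 4 -> L from 40 -> L from 9
Insert 25: R from 4 -> L from 40 -> R from 9

In-order: [4, 8, 9, 25, 40, 51, 71]


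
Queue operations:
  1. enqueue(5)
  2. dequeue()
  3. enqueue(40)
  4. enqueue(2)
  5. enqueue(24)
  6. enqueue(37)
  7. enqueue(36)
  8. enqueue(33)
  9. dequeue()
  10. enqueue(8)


enqueue(5) -> [5]
dequeue()->5, []
enqueue(40) -> [40]
enqueue(2) -> [40, 2]
enqueue(24) -> [40, 2, 24]
enqueue(37) -> [40, 2, 24, 37]
enqueue(36) -> [40, 2, 24, 37, 36]
enqueue(33) -> [40, 2, 24, 37, 36, 33]
dequeue()->40, [2, 24, 37, 36, 33]
enqueue(8) -> [2, 24, 37, 36, 33, 8]

Final queue: [2, 24, 37, 36, 33, 8]


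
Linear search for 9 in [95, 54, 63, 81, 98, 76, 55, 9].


i=0: 95!=9
i=1: 54!=9
i=2: 63!=9
i=3: 81!=9
i=4: 98!=9
i=5: 76!=9
i=6: 55!=9
i=7: 9==9 found!

Found at 7, 8 comps


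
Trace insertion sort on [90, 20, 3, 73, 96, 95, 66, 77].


Initial: [90, 20, 3, 73, 96, 95, 66, 77]
Insert 20: [20, 90, 3, 73, 96, 95, 66, 77]
Insert 3: [3, 20, 90, 73, 96, 95, 66, 77]
Insert 73: [3, 20, 73, 90, 96, 95, 66, 77]
Insert 96: [3, 20, 73, 90, 96, 95, 66, 77]
Insert 95: [3, 20, 73, 90, 95, 96, 66, 77]
Insert 66: [3, 20, 66, 73, 90, 95, 96, 77]
Insert 77: [3, 20, 66, 73, 77, 90, 95, 96]

Sorted: [3, 20, 66, 73, 77, 90, 95, 96]


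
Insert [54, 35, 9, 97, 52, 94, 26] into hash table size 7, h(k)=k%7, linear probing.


Insert 54: h=5 -> slot 5
Insert 35: h=0 -> slot 0
Insert 9: h=2 -> slot 2
Insert 97: h=6 -> slot 6
Insert 52: h=3 -> slot 3
Insert 94: h=3, 1 probes -> slot 4
Insert 26: h=5, 3 probes -> slot 1

Table: [35, 26, 9, 52, 94, 54, 97]


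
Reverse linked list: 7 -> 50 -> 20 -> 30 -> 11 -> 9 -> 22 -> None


Step 1: curr=7, set curr.next=prev(None) | reversed so far: 7
Step 2: curr=50, set curr.next=prev(7) | reversed so far: 50 -> 7
Step 3: curr=20, set curr.next=prev(50) | reversed so far: 20 -> 50 -> 7
Step 4: curr=30, set curr.next=prev(20) | reversed so far: 30 -> 20 -> 50 -> 7
Step 5: curr=11, set curr.next=prev(30) | reversed so far: 11 -> 30 -> 20 -> 50 -> 7
Step 6: curr=9, set curr.next=prev(11) | reversed so far: 9 -> 11 -> 30 -> 20 -> 50 -> 7
Step 7: curr=22, set curr.next=prev(9) | reversed so far: 22 -> 9 -> 11 -> 30 -> 20 -> 50 -> 7

22 -> 9 -> 11 -> 30 -> 20 -> 50 -> 7 -> None


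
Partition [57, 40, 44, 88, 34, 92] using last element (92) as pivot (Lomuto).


Pivot: 92
  57 <= 92: advance i (no swap)
  40 <= 92: advance i (no swap)
  44 <= 92: advance i (no swap)
  88 <= 92: advance i (no swap)
  34 <= 92: advance i (no swap)
Place pivot at 5: [57, 40, 44, 88, 34, 92]

Partitioned: [57, 40, 44, 88, 34, 92]


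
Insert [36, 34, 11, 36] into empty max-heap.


Insert 36: [36]
Insert 34: [36, 34]
Insert 11: [36, 34, 11]
Insert 36: [36, 36, 11, 34]

Final heap: [36, 36, 11, 34]


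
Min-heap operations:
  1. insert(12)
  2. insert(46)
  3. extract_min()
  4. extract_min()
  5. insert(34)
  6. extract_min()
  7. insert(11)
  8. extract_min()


insert(12) -> [12]
insert(46) -> [12, 46]
extract_min()->12, [46]
extract_min()->46, []
insert(34) -> [34]
extract_min()->34, []
insert(11) -> [11]
extract_min()->11, []

Final heap: []


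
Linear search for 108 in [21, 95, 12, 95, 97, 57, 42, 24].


i=0: 21!=108
i=1: 95!=108
i=2: 12!=108
i=3: 95!=108
i=4: 97!=108
i=5: 57!=108
i=6: 42!=108
i=7: 24!=108

Not found, 8 comps


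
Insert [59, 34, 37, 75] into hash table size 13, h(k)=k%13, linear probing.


Insert 59: h=7 -> slot 7
Insert 34: h=8 -> slot 8
Insert 37: h=11 -> slot 11
Insert 75: h=10 -> slot 10

Table: [None, None, None, None, None, None, None, 59, 34, None, 75, 37, None]


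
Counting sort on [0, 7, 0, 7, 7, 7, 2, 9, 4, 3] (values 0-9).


Input: [0, 7, 0, 7, 7, 7, 2, 9, 4, 3]
Counts: [2, 0, 1, 1, 1, 0, 0, 4, 0, 1]

Sorted: [0, 0, 2, 3, 4, 7, 7, 7, 7, 9]


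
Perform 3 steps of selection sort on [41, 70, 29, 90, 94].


Initial: [41, 70, 29, 90, 94]
Step 1: min=29 at 2
  Swap: [29, 70, 41, 90, 94]
Step 2: min=41 at 2
  Swap: [29, 41, 70, 90, 94]
Step 3: min=70 at 2
  Swap: [29, 41, 70, 90, 94]

After 3 steps: [29, 41, 70, 90, 94]


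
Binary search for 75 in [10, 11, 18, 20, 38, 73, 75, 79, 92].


Step 1: lo=0, hi=8, mid=4, val=38
Step 2: lo=5, hi=8, mid=6, val=75

Found at index 6


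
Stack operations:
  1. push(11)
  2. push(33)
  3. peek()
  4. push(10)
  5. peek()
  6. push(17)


push(11) -> [11]
push(33) -> [11, 33]
peek()->33
push(10) -> [11, 33, 10]
peek()->10
push(17) -> [11, 33, 10, 17]

Final stack: [11, 33, 10, 17]


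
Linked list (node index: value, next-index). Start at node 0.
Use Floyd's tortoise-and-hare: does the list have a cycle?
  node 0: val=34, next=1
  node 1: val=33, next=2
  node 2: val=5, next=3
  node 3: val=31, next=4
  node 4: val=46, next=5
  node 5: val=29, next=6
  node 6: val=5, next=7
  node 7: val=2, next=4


Floyd's tortoise (slow, +1) and hare (fast, +2):
  init: slow=0, fast=0
  step 1: slow=1, fast=2
  step 2: slow=2, fast=4
  step 3: slow=3, fast=6
  step 4: slow=4, fast=4
  slow == fast at node 4: cycle detected

Cycle: yes


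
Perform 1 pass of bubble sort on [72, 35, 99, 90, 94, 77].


Initial: [72, 35, 99, 90, 94, 77]
Pass 1: [35, 72, 90, 94, 77, 99] (4 swaps)

After 1 pass: [35, 72, 90, 94, 77, 99]


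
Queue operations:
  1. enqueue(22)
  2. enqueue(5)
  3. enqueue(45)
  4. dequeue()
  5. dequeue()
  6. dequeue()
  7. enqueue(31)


enqueue(22) -> [22]
enqueue(5) -> [22, 5]
enqueue(45) -> [22, 5, 45]
dequeue()->22, [5, 45]
dequeue()->5, [45]
dequeue()->45, []
enqueue(31) -> [31]

Final queue: [31]


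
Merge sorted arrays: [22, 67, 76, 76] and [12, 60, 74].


Take 12 from B
Take 22 from A
Take 60 from B
Take 67 from A
Take 74 from B

Merged: [12, 22, 60, 67, 74, 76, 76]


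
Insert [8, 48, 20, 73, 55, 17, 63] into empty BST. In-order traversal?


Insert 8: root
Insert 48: R from 8
Insert 20: R from 8 -> L from 48
Insert 73: R from 8 -> R from 48
Insert 55: R from 8 -> R from 48 -> L from 73
Insert 17: R from 8 -> L from 48 -> L from 20
Insert 63: R from 8 -> R from 48 -> L from 73 -> R from 55

In-order: [8, 17, 20, 48, 55, 63, 73]


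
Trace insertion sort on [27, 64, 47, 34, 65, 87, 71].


Initial: [27, 64, 47, 34, 65, 87, 71]
Insert 64: [27, 64, 47, 34, 65, 87, 71]
Insert 47: [27, 47, 64, 34, 65, 87, 71]
Insert 34: [27, 34, 47, 64, 65, 87, 71]
Insert 65: [27, 34, 47, 64, 65, 87, 71]
Insert 87: [27, 34, 47, 64, 65, 87, 71]
Insert 71: [27, 34, 47, 64, 65, 71, 87]

Sorted: [27, 34, 47, 64, 65, 71, 87]


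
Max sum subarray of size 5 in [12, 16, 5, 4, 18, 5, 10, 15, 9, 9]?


[0:5]: 55
[1:6]: 48
[2:7]: 42
[3:8]: 52
[4:9]: 57
[5:10]: 48

Max: 57 at [4:9]


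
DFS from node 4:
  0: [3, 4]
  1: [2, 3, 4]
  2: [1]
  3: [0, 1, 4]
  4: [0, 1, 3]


Visit 4, push [3, 1, 0]
Visit 0, push [3]
Visit 3, push [1]
Visit 1, push [2]
Visit 2, push []

DFS order: [4, 0, 3, 1, 2]


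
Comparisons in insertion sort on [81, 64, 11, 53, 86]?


Algorithm: insertion sort
Input: [81, 64, 11, 53, 86]
Sorted: [11, 53, 64, 81, 86]

7


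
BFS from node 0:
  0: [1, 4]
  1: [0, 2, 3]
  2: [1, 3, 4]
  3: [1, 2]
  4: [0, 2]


Visit 0, enqueue [1, 4]
Visit 1, enqueue [2, 3]
Visit 4, enqueue []
Visit 2, enqueue []
Visit 3, enqueue []

BFS order: [0, 1, 4, 2, 3]


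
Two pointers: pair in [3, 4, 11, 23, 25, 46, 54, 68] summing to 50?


lo=0(3)+hi=7(68)=71
lo=0(3)+hi=6(54)=57
lo=0(3)+hi=5(46)=49
lo=1(4)+hi=5(46)=50

Yes: 4+46=50


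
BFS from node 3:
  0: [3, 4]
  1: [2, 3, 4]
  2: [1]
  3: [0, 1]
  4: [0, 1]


Visit 3, enqueue [0, 1]
Visit 0, enqueue [4]
Visit 1, enqueue [2]
Visit 4, enqueue []
Visit 2, enqueue []

BFS order: [3, 0, 1, 4, 2]


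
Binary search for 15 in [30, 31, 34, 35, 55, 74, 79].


Step 1: lo=0, hi=6, mid=3, val=35
Step 2: lo=0, hi=2, mid=1, val=31
Step 3: lo=0, hi=0, mid=0, val=30

Not found


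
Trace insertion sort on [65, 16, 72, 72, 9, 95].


Initial: [65, 16, 72, 72, 9, 95]
Insert 16: [16, 65, 72, 72, 9, 95]
Insert 72: [16, 65, 72, 72, 9, 95]
Insert 72: [16, 65, 72, 72, 9, 95]
Insert 9: [9, 16, 65, 72, 72, 95]
Insert 95: [9, 16, 65, 72, 72, 95]

Sorted: [9, 16, 65, 72, 72, 95]


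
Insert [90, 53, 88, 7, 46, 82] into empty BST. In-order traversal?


Insert 90: root
Insert 53: L from 90
Insert 88: L from 90 -> R from 53
Insert 7: L from 90 -> L from 53
Insert 46: L from 90 -> L from 53 -> R from 7
Insert 82: L from 90 -> R from 53 -> L from 88

In-order: [7, 46, 53, 82, 88, 90]


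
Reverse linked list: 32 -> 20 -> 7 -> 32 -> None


Step 1: curr=32, set curr.next=prev(None) | reversed so far: 32
Step 2: curr=20, set curr.next=prev(32) | reversed so far: 20 -> 32
Step 3: curr=7, set curr.next=prev(20) | reversed so far: 7 -> 20 -> 32
Step 4: curr=32, set curr.next=prev(7) | reversed so far: 32 -> 7 -> 20 -> 32

32 -> 7 -> 20 -> 32 -> None


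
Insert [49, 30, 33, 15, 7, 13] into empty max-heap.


Insert 49: [49]
Insert 30: [49, 30]
Insert 33: [49, 30, 33]
Insert 15: [49, 30, 33, 15]
Insert 7: [49, 30, 33, 15, 7]
Insert 13: [49, 30, 33, 15, 7, 13]

Final heap: [49, 30, 33, 15, 7, 13]


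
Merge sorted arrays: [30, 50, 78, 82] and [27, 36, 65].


Take 27 from B
Take 30 from A
Take 36 from B
Take 50 from A
Take 65 from B

Merged: [27, 30, 36, 50, 65, 78, 82]


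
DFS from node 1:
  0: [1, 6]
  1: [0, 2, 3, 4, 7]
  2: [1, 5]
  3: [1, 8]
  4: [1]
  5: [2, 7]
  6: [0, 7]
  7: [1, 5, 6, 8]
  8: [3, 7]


Visit 1, push [7, 4, 3, 2, 0]
Visit 0, push [6]
Visit 6, push [7]
Visit 7, push [8, 5]
Visit 5, push [2]
Visit 2, push []
Visit 8, push [3]
Visit 3, push []
Visit 4, push []

DFS order: [1, 0, 6, 7, 5, 2, 8, 3, 4]


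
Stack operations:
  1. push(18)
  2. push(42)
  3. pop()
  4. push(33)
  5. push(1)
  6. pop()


push(18) -> [18]
push(42) -> [18, 42]
pop()->42, [18]
push(33) -> [18, 33]
push(1) -> [18, 33, 1]
pop()->1, [18, 33]

Final stack: [18, 33]


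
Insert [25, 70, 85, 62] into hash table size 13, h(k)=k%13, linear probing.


Insert 25: h=12 -> slot 12
Insert 70: h=5 -> slot 5
Insert 85: h=7 -> slot 7
Insert 62: h=10 -> slot 10

Table: [None, None, None, None, None, 70, None, 85, None, None, 62, None, 25]


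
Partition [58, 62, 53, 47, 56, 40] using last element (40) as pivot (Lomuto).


Pivot: 40
Place pivot at 0: [40, 62, 53, 47, 56, 58]

Partitioned: [40, 62, 53, 47, 56, 58]


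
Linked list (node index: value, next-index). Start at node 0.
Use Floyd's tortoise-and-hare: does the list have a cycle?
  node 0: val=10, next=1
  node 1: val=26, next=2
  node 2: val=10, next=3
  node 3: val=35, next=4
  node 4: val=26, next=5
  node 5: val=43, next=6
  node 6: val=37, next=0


Floyd's tortoise (slow, +1) and hare (fast, +2):
  init: slow=0, fast=0
  step 1: slow=1, fast=2
  step 2: slow=2, fast=4
  step 3: slow=3, fast=6
  step 4: slow=4, fast=1
  step 5: slow=5, fast=3
  step 6: slow=6, fast=5
  step 7: slow=0, fast=0
  slow == fast at node 0: cycle detected

Cycle: yes


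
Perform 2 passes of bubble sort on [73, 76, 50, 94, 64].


Initial: [73, 76, 50, 94, 64]
Pass 1: [73, 50, 76, 64, 94] (2 swaps)
Pass 2: [50, 73, 64, 76, 94] (2 swaps)

After 2 passes: [50, 73, 64, 76, 94]


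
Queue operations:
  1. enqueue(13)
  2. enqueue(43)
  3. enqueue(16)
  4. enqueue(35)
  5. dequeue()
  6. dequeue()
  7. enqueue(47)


enqueue(13) -> [13]
enqueue(43) -> [13, 43]
enqueue(16) -> [13, 43, 16]
enqueue(35) -> [13, 43, 16, 35]
dequeue()->13, [43, 16, 35]
dequeue()->43, [16, 35]
enqueue(47) -> [16, 35, 47]

Final queue: [16, 35, 47]


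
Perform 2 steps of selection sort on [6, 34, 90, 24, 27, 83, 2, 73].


Initial: [6, 34, 90, 24, 27, 83, 2, 73]
Step 1: min=2 at 6
  Swap: [2, 34, 90, 24, 27, 83, 6, 73]
Step 2: min=6 at 6
  Swap: [2, 6, 90, 24, 27, 83, 34, 73]

After 2 steps: [2, 6, 90, 24, 27, 83, 34, 73]


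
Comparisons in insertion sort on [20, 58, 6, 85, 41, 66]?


Algorithm: insertion sort
Input: [20, 58, 6, 85, 41, 66]
Sorted: [6, 20, 41, 58, 66, 85]

9


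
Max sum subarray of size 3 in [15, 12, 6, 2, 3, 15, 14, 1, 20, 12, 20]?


[0:3]: 33
[1:4]: 20
[2:5]: 11
[3:6]: 20
[4:7]: 32
[5:8]: 30
[6:9]: 35
[7:10]: 33
[8:11]: 52

Max: 52 at [8:11]


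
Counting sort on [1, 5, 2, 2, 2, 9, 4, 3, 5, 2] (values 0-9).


Input: [1, 5, 2, 2, 2, 9, 4, 3, 5, 2]
Counts: [0, 1, 4, 1, 1, 2, 0, 0, 0, 1]

Sorted: [1, 2, 2, 2, 2, 3, 4, 5, 5, 9]


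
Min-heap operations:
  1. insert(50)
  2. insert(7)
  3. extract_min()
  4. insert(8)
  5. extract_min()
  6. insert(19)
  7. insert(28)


insert(50) -> [50]
insert(7) -> [7, 50]
extract_min()->7, [50]
insert(8) -> [8, 50]
extract_min()->8, [50]
insert(19) -> [19, 50]
insert(28) -> [19, 50, 28]

Final heap: [19, 50, 28]


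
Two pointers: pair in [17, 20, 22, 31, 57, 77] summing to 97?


lo=0(17)+hi=5(77)=94
lo=1(20)+hi=5(77)=97

Yes: 20+77=97


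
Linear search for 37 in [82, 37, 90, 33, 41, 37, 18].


i=0: 82!=37
i=1: 37==37 found!

Found at 1, 2 comps


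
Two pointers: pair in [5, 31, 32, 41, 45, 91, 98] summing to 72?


lo=0(5)+hi=6(98)=103
lo=0(5)+hi=5(91)=96
lo=0(5)+hi=4(45)=50
lo=1(31)+hi=4(45)=76
lo=1(31)+hi=3(41)=72

Yes: 31+41=72


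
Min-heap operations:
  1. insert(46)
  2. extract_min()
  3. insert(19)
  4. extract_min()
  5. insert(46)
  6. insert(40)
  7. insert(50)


insert(46) -> [46]
extract_min()->46, []
insert(19) -> [19]
extract_min()->19, []
insert(46) -> [46]
insert(40) -> [40, 46]
insert(50) -> [40, 46, 50]

Final heap: [40, 46, 50]


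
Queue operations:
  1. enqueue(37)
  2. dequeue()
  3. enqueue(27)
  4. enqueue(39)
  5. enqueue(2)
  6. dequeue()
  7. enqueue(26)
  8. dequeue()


enqueue(37) -> [37]
dequeue()->37, []
enqueue(27) -> [27]
enqueue(39) -> [27, 39]
enqueue(2) -> [27, 39, 2]
dequeue()->27, [39, 2]
enqueue(26) -> [39, 2, 26]
dequeue()->39, [2, 26]

Final queue: [2, 26]


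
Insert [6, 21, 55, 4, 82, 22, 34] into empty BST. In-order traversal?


Insert 6: root
Insert 21: R from 6
Insert 55: R from 6 -> R from 21
Insert 4: L from 6
Insert 82: R from 6 -> R from 21 -> R from 55
Insert 22: R from 6 -> R from 21 -> L from 55
Insert 34: R from 6 -> R from 21 -> L from 55 -> R from 22

In-order: [4, 6, 21, 22, 34, 55, 82]


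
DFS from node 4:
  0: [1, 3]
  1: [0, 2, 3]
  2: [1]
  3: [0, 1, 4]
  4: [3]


Visit 4, push [3]
Visit 3, push [1, 0]
Visit 0, push [1]
Visit 1, push [2]
Visit 2, push []

DFS order: [4, 3, 0, 1, 2]


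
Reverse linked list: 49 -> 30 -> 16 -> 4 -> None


Step 1: curr=49, set curr.next=prev(None) | reversed so far: 49
Step 2: curr=30, set curr.next=prev(49) | reversed so far: 30 -> 49
Step 3: curr=16, set curr.next=prev(30) | reversed so far: 16 -> 30 -> 49
Step 4: curr=4, set curr.next=prev(16) | reversed so far: 4 -> 16 -> 30 -> 49

4 -> 16 -> 30 -> 49 -> None


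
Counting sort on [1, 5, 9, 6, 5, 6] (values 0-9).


Input: [1, 5, 9, 6, 5, 6]
Counts: [0, 1, 0, 0, 0, 2, 2, 0, 0, 1]

Sorted: [1, 5, 5, 6, 6, 9]


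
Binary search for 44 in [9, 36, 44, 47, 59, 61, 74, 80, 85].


Step 1: lo=0, hi=8, mid=4, val=59
Step 2: lo=0, hi=3, mid=1, val=36
Step 3: lo=2, hi=3, mid=2, val=44

Found at index 2


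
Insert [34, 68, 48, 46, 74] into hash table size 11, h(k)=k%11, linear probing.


Insert 34: h=1 -> slot 1
Insert 68: h=2 -> slot 2
Insert 48: h=4 -> slot 4
Insert 46: h=2, 1 probes -> slot 3
Insert 74: h=8 -> slot 8

Table: [None, 34, 68, 46, 48, None, None, None, 74, None, None]


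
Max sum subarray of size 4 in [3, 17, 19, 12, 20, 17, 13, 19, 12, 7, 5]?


[0:4]: 51
[1:5]: 68
[2:6]: 68
[3:7]: 62
[4:8]: 69
[5:9]: 61
[6:10]: 51
[7:11]: 43

Max: 69 at [4:8]


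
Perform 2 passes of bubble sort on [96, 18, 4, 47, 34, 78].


Initial: [96, 18, 4, 47, 34, 78]
Pass 1: [18, 4, 47, 34, 78, 96] (5 swaps)
Pass 2: [4, 18, 34, 47, 78, 96] (2 swaps)

After 2 passes: [4, 18, 34, 47, 78, 96]


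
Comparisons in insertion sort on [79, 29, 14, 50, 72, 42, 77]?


Algorithm: insertion sort
Input: [79, 29, 14, 50, 72, 42, 77]
Sorted: [14, 29, 42, 50, 72, 77, 79]

13


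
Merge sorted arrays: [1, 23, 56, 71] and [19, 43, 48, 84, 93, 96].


Take 1 from A
Take 19 from B
Take 23 from A
Take 43 from B
Take 48 from B
Take 56 from A
Take 71 from A

Merged: [1, 19, 23, 43, 48, 56, 71, 84, 93, 96]


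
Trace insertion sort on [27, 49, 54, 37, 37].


Initial: [27, 49, 54, 37, 37]
Insert 49: [27, 49, 54, 37, 37]
Insert 54: [27, 49, 54, 37, 37]
Insert 37: [27, 37, 49, 54, 37]
Insert 37: [27, 37, 37, 49, 54]

Sorted: [27, 37, 37, 49, 54]


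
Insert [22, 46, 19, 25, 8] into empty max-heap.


Insert 22: [22]
Insert 46: [46, 22]
Insert 19: [46, 22, 19]
Insert 25: [46, 25, 19, 22]
Insert 8: [46, 25, 19, 22, 8]

Final heap: [46, 25, 19, 22, 8]


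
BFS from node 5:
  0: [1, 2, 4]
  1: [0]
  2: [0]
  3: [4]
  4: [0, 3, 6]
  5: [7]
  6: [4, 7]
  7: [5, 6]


Visit 5, enqueue [7]
Visit 7, enqueue [6]
Visit 6, enqueue [4]
Visit 4, enqueue [0, 3]
Visit 0, enqueue [1, 2]
Visit 3, enqueue []
Visit 1, enqueue []
Visit 2, enqueue []

BFS order: [5, 7, 6, 4, 0, 3, 1, 2]


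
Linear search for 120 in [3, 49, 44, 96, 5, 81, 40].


i=0: 3!=120
i=1: 49!=120
i=2: 44!=120
i=3: 96!=120
i=4: 5!=120
i=5: 81!=120
i=6: 40!=120

Not found, 7 comps


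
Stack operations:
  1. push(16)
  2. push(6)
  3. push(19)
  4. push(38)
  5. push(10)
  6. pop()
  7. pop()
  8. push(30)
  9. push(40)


push(16) -> [16]
push(6) -> [16, 6]
push(19) -> [16, 6, 19]
push(38) -> [16, 6, 19, 38]
push(10) -> [16, 6, 19, 38, 10]
pop()->10, [16, 6, 19, 38]
pop()->38, [16, 6, 19]
push(30) -> [16, 6, 19, 30]
push(40) -> [16, 6, 19, 30, 40]

Final stack: [16, 6, 19, 30, 40]


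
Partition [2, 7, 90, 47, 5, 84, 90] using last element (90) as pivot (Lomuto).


Pivot: 90
  2 <= 90: advance i (no swap)
  7 <= 90: advance i (no swap)
  90 <= 90: advance i (no swap)
  47 <= 90: advance i (no swap)
  5 <= 90: advance i (no swap)
  84 <= 90: advance i (no swap)
Place pivot at 6: [2, 7, 90, 47, 5, 84, 90]

Partitioned: [2, 7, 90, 47, 5, 84, 90]


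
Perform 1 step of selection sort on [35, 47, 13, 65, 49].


Initial: [35, 47, 13, 65, 49]
Step 1: min=13 at 2
  Swap: [13, 47, 35, 65, 49]

After 1 step: [13, 47, 35, 65, 49]


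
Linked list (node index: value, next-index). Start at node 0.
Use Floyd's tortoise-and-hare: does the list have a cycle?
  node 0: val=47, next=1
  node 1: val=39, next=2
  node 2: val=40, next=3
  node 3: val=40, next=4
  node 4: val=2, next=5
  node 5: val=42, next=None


Floyd's tortoise (slow, +1) and hare (fast, +2):
  init: slow=0, fast=0
  step 1: slow=1, fast=2
  step 2: slow=2, fast=4
  step 3: fast 4->5->None, no cycle

Cycle: no


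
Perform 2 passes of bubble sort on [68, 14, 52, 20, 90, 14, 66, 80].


Initial: [68, 14, 52, 20, 90, 14, 66, 80]
Pass 1: [14, 52, 20, 68, 14, 66, 80, 90] (6 swaps)
Pass 2: [14, 20, 52, 14, 66, 68, 80, 90] (3 swaps)

After 2 passes: [14, 20, 52, 14, 66, 68, 80, 90]


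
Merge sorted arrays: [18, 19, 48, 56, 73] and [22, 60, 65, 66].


Take 18 from A
Take 19 from A
Take 22 from B
Take 48 from A
Take 56 from A
Take 60 from B
Take 65 from B
Take 66 from B

Merged: [18, 19, 22, 48, 56, 60, 65, 66, 73]


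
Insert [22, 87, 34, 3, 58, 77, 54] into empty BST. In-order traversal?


Insert 22: root
Insert 87: R from 22
Insert 34: R from 22 -> L from 87
Insert 3: L from 22
Insert 58: R from 22 -> L from 87 -> R from 34
Insert 77: R from 22 -> L from 87 -> R from 34 -> R from 58
Insert 54: R from 22 -> L from 87 -> R from 34 -> L from 58

In-order: [3, 22, 34, 54, 58, 77, 87]


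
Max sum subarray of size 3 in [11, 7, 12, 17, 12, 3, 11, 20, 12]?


[0:3]: 30
[1:4]: 36
[2:5]: 41
[3:6]: 32
[4:7]: 26
[5:8]: 34
[6:9]: 43

Max: 43 at [6:9]


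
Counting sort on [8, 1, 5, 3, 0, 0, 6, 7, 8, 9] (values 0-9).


Input: [8, 1, 5, 3, 0, 0, 6, 7, 8, 9]
Counts: [2, 1, 0, 1, 0, 1, 1, 1, 2, 1]

Sorted: [0, 0, 1, 3, 5, 6, 7, 8, 8, 9]


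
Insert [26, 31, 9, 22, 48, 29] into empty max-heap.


Insert 26: [26]
Insert 31: [31, 26]
Insert 9: [31, 26, 9]
Insert 22: [31, 26, 9, 22]
Insert 48: [48, 31, 9, 22, 26]
Insert 29: [48, 31, 29, 22, 26, 9]

Final heap: [48, 31, 29, 22, 26, 9]


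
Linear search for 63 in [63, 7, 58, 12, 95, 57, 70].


i=0: 63==63 found!

Found at 0, 1 comps


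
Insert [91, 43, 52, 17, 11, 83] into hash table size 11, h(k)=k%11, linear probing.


Insert 91: h=3 -> slot 3
Insert 43: h=10 -> slot 10
Insert 52: h=8 -> slot 8
Insert 17: h=6 -> slot 6
Insert 11: h=0 -> slot 0
Insert 83: h=6, 1 probes -> slot 7

Table: [11, None, None, 91, None, None, 17, 83, 52, None, 43]


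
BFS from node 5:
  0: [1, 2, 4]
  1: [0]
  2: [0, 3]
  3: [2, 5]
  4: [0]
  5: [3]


Visit 5, enqueue [3]
Visit 3, enqueue [2]
Visit 2, enqueue [0]
Visit 0, enqueue [1, 4]
Visit 1, enqueue []
Visit 4, enqueue []

BFS order: [5, 3, 2, 0, 1, 4]


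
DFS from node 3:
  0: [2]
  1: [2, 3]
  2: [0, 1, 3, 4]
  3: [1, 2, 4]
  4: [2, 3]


Visit 3, push [4, 2, 1]
Visit 1, push [2]
Visit 2, push [4, 0]
Visit 0, push []
Visit 4, push []

DFS order: [3, 1, 2, 0, 4]


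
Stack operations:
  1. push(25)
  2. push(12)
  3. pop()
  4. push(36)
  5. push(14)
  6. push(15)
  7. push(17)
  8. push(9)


push(25) -> [25]
push(12) -> [25, 12]
pop()->12, [25]
push(36) -> [25, 36]
push(14) -> [25, 36, 14]
push(15) -> [25, 36, 14, 15]
push(17) -> [25, 36, 14, 15, 17]
push(9) -> [25, 36, 14, 15, 17, 9]

Final stack: [25, 36, 14, 15, 17, 9]


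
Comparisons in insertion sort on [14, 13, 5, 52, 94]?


Algorithm: insertion sort
Input: [14, 13, 5, 52, 94]
Sorted: [5, 13, 14, 52, 94]

5


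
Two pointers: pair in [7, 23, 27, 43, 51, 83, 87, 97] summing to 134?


lo=0(7)+hi=7(97)=104
lo=1(23)+hi=7(97)=120
lo=2(27)+hi=7(97)=124
lo=3(43)+hi=7(97)=140
lo=3(43)+hi=6(87)=130
lo=4(51)+hi=6(87)=138
lo=4(51)+hi=5(83)=134

Yes: 51+83=134


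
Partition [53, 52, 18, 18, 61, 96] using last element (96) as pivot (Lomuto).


Pivot: 96
  53 <= 96: advance i (no swap)
  52 <= 96: advance i (no swap)
  18 <= 96: advance i (no swap)
  18 <= 96: advance i (no swap)
  61 <= 96: advance i (no swap)
Place pivot at 5: [53, 52, 18, 18, 61, 96]

Partitioned: [53, 52, 18, 18, 61, 96]


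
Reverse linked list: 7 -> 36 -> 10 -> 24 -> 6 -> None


Step 1: curr=7, set curr.next=prev(None) | reversed so far: 7
Step 2: curr=36, set curr.next=prev(7) | reversed so far: 36 -> 7
Step 3: curr=10, set curr.next=prev(36) | reversed so far: 10 -> 36 -> 7
Step 4: curr=24, set curr.next=prev(10) | reversed so far: 24 -> 10 -> 36 -> 7
Step 5: curr=6, set curr.next=prev(24) | reversed so far: 6 -> 24 -> 10 -> 36 -> 7

6 -> 24 -> 10 -> 36 -> 7 -> None


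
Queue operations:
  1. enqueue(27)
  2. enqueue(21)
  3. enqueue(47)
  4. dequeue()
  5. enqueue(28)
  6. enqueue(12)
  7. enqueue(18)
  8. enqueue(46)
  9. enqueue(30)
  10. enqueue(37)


enqueue(27) -> [27]
enqueue(21) -> [27, 21]
enqueue(47) -> [27, 21, 47]
dequeue()->27, [21, 47]
enqueue(28) -> [21, 47, 28]
enqueue(12) -> [21, 47, 28, 12]
enqueue(18) -> [21, 47, 28, 12, 18]
enqueue(46) -> [21, 47, 28, 12, 18, 46]
enqueue(30) -> [21, 47, 28, 12, 18, 46, 30]
enqueue(37) -> [21, 47, 28, 12, 18, 46, 30, 37]

Final queue: [21, 47, 28, 12, 18, 46, 30, 37]


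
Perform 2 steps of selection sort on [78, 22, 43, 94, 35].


Initial: [78, 22, 43, 94, 35]
Step 1: min=22 at 1
  Swap: [22, 78, 43, 94, 35]
Step 2: min=35 at 4
  Swap: [22, 35, 43, 94, 78]

After 2 steps: [22, 35, 43, 94, 78]


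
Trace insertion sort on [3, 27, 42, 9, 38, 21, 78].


Initial: [3, 27, 42, 9, 38, 21, 78]
Insert 27: [3, 27, 42, 9, 38, 21, 78]
Insert 42: [3, 27, 42, 9, 38, 21, 78]
Insert 9: [3, 9, 27, 42, 38, 21, 78]
Insert 38: [3, 9, 27, 38, 42, 21, 78]
Insert 21: [3, 9, 21, 27, 38, 42, 78]
Insert 78: [3, 9, 21, 27, 38, 42, 78]

Sorted: [3, 9, 21, 27, 38, 42, 78]


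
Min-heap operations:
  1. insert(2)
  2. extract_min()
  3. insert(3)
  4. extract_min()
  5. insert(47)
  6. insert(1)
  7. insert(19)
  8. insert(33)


insert(2) -> [2]
extract_min()->2, []
insert(3) -> [3]
extract_min()->3, []
insert(47) -> [47]
insert(1) -> [1, 47]
insert(19) -> [1, 47, 19]
insert(33) -> [1, 33, 19, 47]

Final heap: [1, 33, 19, 47]


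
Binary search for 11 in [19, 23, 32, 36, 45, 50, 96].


Step 1: lo=0, hi=6, mid=3, val=36
Step 2: lo=0, hi=2, mid=1, val=23
Step 3: lo=0, hi=0, mid=0, val=19

Not found


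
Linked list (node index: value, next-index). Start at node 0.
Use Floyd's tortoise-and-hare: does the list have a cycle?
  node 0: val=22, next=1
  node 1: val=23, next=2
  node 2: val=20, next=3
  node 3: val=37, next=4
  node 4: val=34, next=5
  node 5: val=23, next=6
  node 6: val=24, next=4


Floyd's tortoise (slow, +1) and hare (fast, +2):
  init: slow=0, fast=0
  step 1: slow=1, fast=2
  step 2: slow=2, fast=4
  step 3: slow=3, fast=6
  step 4: slow=4, fast=5
  step 5: slow=5, fast=4
  step 6: slow=6, fast=6
  slow == fast at node 6: cycle detected

Cycle: yes


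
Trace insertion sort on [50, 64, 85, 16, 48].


Initial: [50, 64, 85, 16, 48]
Insert 64: [50, 64, 85, 16, 48]
Insert 85: [50, 64, 85, 16, 48]
Insert 16: [16, 50, 64, 85, 48]
Insert 48: [16, 48, 50, 64, 85]

Sorted: [16, 48, 50, 64, 85]


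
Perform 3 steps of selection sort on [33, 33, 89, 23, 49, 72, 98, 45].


Initial: [33, 33, 89, 23, 49, 72, 98, 45]
Step 1: min=23 at 3
  Swap: [23, 33, 89, 33, 49, 72, 98, 45]
Step 2: min=33 at 1
  Swap: [23, 33, 89, 33, 49, 72, 98, 45]
Step 3: min=33 at 3
  Swap: [23, 33, 33, 89, 49, 72, 98, 45]

After 3 steps: [23, 33, 33, 89, 49, 72, 98, 45]


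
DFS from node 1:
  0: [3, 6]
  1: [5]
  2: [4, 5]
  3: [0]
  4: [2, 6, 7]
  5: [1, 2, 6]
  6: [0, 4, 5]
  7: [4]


Visit 1, push [5]
Visit 5, push [6, 2]
Visit 2, push [4]
Visit 4, push [7, 6]
Visit 6, push [0]
Visit 0, push [3]
Visit 3, push []
Visit 7, push []

DFS order: [1, 5, 2, 4, 6, 0, 3, 7]


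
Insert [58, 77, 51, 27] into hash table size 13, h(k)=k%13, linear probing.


Insert 58: h=6 -> slot 6
Insert 77: h=12 -> slot 12
Insert 51: h=12, 1 probes -> slot 0
Insert 27: h=1 -> slot 1

Table: [51, 27, None, None, None, None, 58, None, None, None, None, None, 77]


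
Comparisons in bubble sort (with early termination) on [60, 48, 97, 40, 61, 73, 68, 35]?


Algorithm: bubble sort (with early termination)
Input: [60, 48, 97, 40, 61, 73, 68, 35]
Sorted: [35, 40, 48, 60, 61, 68, 73, 97]

28


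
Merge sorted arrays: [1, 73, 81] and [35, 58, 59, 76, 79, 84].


Take 1 from A
Take 35 from B
Take 58 from B
Take 59 from B
Take 73 from A
Take 76 from B
Take 79 from B
Take 81 from A

Merged: [1, 35, 58, 59, 73, 76, 79, 81, 84]


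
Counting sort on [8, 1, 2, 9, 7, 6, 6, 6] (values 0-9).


Input: [8, 1, 2, 9, 7, 6, 6, 6]
Counts: [0, 1, 1, 0, 0, 0, 3, 1, 1, 1]

Sorted: [1, 2, 6, 6, 6, 7, 8, 9]


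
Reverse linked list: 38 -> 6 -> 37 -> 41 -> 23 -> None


Step 1: curr=38, set curr.next=prev(None) | reversed so far: 38
Step 2: curr=6, set curr.next=prev(38) | reversed so far: 6 -> 38
Step 3: curr=37, set curr.next=prev(6) | reversed so far: 37 -> 6 -> 38
Step 4: curr=41, set curr.next=prev(37) | reversed so far: 41 -> 37 -> 6 -> 38
Step 5: curr=23, set curr.next=prev(41) | reversed so far: 23 -> 41 -> 37 -> 6 -> 38

23 -> 41 -> 37 -> 6 -> 38 -> None
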